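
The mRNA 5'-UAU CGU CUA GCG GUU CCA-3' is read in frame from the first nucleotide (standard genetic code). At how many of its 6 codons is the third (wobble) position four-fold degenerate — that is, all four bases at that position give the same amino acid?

5

Codon 1 UAU (Tyr): third position 2-fold.
Codon 2 CGU (Arg): third position 4-fold.
Codon 3 CUA (Leu): third position 4-fold.
Codon 4 GCG (Ala): third position 4-fold.
Codon 5 GUU (Val): third position 4-fold.
Codon 6 CCA (Pro): third position 4-fold.
Four-fold degenerate third positions: 5.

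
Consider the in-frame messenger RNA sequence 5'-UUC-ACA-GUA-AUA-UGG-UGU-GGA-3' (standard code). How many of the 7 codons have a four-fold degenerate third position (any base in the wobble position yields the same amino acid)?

3

Codon 1 UUC (Phe): third position 2-fold.
Codon 2 ACA (Thr): third position 4-fold.
Codon 3 GUA (Val): third position 4-fold.
Codon 4 AUA (Ile): third position 3-fold.
Codon 5 UGG (Trp): third position 1-fold.
Codon 6 UGU (Cys): third position 2-fold.
Codon 7 GGA (Gly): third position 4-fold.
Four-fold degenerate third positions: 3.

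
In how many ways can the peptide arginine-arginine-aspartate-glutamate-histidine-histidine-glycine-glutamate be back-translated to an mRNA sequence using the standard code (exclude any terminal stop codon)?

Arg: 6 codons.
Arg: 6 codons.
Asp: 2 codons.
Glu: 2 codons.
His: 2 codons.
His: 2 codons.
Gly: 4 codons.
Glu: 2 codons.
6 × 6 × 2 × 2 × 2 × 2 × 4 × 2 = 4608.

4608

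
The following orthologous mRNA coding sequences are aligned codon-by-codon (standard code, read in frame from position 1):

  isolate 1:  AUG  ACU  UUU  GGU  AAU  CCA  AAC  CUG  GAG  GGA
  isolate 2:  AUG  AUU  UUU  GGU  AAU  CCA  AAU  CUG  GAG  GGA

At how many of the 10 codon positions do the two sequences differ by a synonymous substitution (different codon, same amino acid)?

1

Codon 1: AUG Met / AUG Met — identical.
Codon 2: ACU Thr / AUU Ile — nonsynonymous.
Codon 3: UUU Phe / UUU Phe — identical.
Codon 4: GGU Gly / GGU Gly — identical.
Codon 5: AAU Asn / AAU Asn — identical.
Codon 6: CCA Pro / CCA Pro — identical.
Codon 7: AAC Asn / AAU Asn — synonymous.
Codon 8: CUG Leu / CUG Leu — identical.
Codon 9: GAG Glu / GAG Glu — identical.
Codon 10: GGA Gly / GGA Gly — identical.
Synonymous differences: 1.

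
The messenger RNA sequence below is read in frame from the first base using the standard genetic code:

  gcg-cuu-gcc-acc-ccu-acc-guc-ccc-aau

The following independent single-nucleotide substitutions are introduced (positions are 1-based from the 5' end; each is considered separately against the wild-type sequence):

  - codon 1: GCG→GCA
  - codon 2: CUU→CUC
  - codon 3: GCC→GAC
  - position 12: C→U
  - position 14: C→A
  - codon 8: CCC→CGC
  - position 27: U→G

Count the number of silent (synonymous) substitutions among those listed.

Codon 1: GCG (Ala) → GCA (Ala) — synonymous.
Codon 2: CUU (Leu) → CUC (Leu) — synonymous.
Codon 3: GCC (Ala) → GAC (Asp) — missense.
Codon 4: ACC (Thr) → ACU (Thr) — synonymous.
Codon 5: CCU (Pro) → CAU (His) — missense.
Codon 8: CCC (Pro) → CGC (Arg) — missense.
Codon 9: AAU (Asn) → AAG (Lys) — missense.
Synonymous: 3 of 7.

3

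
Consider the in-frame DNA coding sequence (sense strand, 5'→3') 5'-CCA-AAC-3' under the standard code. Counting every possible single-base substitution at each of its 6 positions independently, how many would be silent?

Codon 1 (CCA, Pro): 3 synonymous substitutions.
Codon 2 (AAC, Asn): 1 synonymous substitution.
Total: 3 + 1 = 4.

4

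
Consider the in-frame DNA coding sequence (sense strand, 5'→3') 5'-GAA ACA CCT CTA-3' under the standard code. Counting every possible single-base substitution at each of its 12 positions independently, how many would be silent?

11

Codon 1 (GAA, Glu): 1 synonymous substitution.
Codon 2 (ACA, Thr): 3 synonymous substitutions.
Codon 3 (CCT, Pro): 3 synonymous substitutions.
Codon 4 (CTA, Leu): 4 synonymous substitutions.
Total: 1 + 3 + 3 + 4 = 11.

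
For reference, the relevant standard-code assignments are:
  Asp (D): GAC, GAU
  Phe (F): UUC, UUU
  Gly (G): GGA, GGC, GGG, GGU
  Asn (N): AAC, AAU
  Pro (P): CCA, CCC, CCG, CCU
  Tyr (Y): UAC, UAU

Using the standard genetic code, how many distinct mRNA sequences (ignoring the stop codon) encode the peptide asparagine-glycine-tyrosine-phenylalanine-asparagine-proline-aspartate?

512

Asn: 2 codons.
Gly: 4 codons.
Tyr: 2 codons.
Phe: 2 codons.
Asn: 2 codons.
Pro: 4 codons.
Asp: 2 codons.
2 × 4 × 2 × 2 × 2 × 4 × 2 = 512.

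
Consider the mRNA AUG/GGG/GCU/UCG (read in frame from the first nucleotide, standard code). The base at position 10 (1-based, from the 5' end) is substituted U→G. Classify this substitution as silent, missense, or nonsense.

missense

Position 10 falls in codon 4: UCG → Ser.
After the substitution the codon is GCG → Ala.
Ser ≠ Ala, so this is a missense mutation.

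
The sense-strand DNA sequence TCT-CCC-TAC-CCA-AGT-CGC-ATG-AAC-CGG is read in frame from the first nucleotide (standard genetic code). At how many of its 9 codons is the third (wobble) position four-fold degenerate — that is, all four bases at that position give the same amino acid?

Codon 1 TCT (Ser): third position 4-fold.
Codon 2 CCC (Pro): third position 4-fold.
Codon 3 TAC (Tyr): third position 2-fold.
Codon 4 CCA (Pro): third position 4-fold.
Codon 5 AGT (Ser): third position 2-fold.
Codon 6 CGC (Arg): third position 4-fold.
Codon 7 ATG (Met): third position 1-fold.
Codon 8 AAC (Asn): third position 2-fold.
Codon 9 CGG (Arg): third position 4-fold.
Four-fold degenerate third positions: 5.

5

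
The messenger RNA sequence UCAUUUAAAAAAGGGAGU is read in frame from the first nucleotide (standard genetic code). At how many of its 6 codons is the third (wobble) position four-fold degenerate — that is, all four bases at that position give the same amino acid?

2

Codon 1 UCA (Ser): third position 4-fold.
Codon 2 UUU (Phe): third position 2-fold.
Codon 3 AAA (Lys): third position 2-fold.
Codon 4 AAA (Lys): third position 2-fold.
Codon 5 GGG (Gly): third position 4-fold.
Codon 6 AGU (Ser): third position 2-fold.
Four-fold degenerate third positions: 2.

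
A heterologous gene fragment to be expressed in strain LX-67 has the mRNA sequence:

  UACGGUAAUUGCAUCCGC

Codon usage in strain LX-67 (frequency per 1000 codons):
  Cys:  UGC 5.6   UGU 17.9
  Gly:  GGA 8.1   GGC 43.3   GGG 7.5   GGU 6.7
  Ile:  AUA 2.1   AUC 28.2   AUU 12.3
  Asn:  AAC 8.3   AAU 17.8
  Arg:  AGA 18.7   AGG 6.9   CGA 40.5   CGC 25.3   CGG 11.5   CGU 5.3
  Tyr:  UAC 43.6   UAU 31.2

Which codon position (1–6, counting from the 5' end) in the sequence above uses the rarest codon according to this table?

4

Codon 1 UAC (Tyr): 43.6 per 1000.
Codon 2 GGU (Gly): 6.7 per 1000.
Codon 3 AAU (Asn): 17.8 per 1000.
Codon 4 UGC (Cys): 5.6 per 1000.
Codon 5 AUC (Ile): 28.2 per 1000.
Codon 6 CGC (Arg): 25.3 per 1000.
Lowest frequency is 5.6 at codon 4.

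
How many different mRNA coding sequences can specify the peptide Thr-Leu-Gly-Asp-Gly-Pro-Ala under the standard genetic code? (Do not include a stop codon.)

12288

Thr: 4 codons.
Leu: 6 codons.
Gly: 4 codons.
Asp: 2 codons.
Gly: 4 codons.
Pro: 4 codons.
Ala: 4 codons.
4 × 6 × 4 × 2 × 4 × 4 × 4 = 12288.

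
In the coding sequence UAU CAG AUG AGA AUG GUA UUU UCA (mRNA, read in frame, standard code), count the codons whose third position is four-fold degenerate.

2

Codon 1 UAU (Tyr): third position 2-fold.
Codon 2 CAG (Gln): third position 2-fold.
Codon 3 AUG (Met): third position 1-fold.
Codon 4 AGA (Arg): third position 2-fold.
Codon 5 AUG (Met): third position 1-fold.
Codon 6 GUA (Val): third position 4-fold.
Codon 7 UUU (Phe): third position 2-fold.
Codon 8 UCA (Ser): third position 4-fold.
Four-fold degenerate third positions: 2.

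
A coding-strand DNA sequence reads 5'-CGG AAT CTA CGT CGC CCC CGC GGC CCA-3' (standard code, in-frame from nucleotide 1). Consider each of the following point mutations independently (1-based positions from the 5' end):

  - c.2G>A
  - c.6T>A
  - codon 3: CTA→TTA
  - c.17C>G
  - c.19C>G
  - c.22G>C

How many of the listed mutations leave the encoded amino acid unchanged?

1

Codon 1: CGG (Arg) → CAG (Gln) — missense.
Codon 2: AAT (Asn) → AAA (Lys) — missense.
Codon 3: CTA (Leu) → TTA (Leu) — synonymous.
Codon 6: CCC (Pro) → CGC (Arg) — missense.
Codon 7: CGC (Arg) → GGC (Gly) — missense.
Codon 8: GGC (Gly) → CGC (Arg) — missense.
Synonymous: 1 of 6.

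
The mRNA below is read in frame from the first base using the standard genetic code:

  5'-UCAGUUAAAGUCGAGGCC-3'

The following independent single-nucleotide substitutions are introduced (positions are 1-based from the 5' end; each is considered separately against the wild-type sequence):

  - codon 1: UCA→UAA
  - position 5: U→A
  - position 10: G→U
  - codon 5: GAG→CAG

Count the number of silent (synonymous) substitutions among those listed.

0

Codon 1: UCA (Ser) → UAA (Stop) — nonsense.
Codon 2: GUU (Val) → GAU (Asp) — missense.
Codon 4: GUC (Val) → UUC (Phe) — missense.
Codon 5: GAG (Glu) → CAG (Gln) — missense.
Synonymous: 0 of 4.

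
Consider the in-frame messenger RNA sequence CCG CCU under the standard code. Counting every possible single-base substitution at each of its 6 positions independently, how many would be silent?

Codon 1 (CCG, Pro): 3 synonymous substitutions.
Codon 2 (CCU, Pro): 3 synonymous substitutions.
Total: 3 + 3 = 6.

6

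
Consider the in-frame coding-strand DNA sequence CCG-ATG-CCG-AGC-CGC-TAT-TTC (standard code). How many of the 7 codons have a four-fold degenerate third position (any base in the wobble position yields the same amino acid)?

Codon 1 CCG (Pro): third position 4-fold.
Codon 2 ATG (Met): third position 1-fold.
Codon 3 CCG (Pro): third position 4-fold.
Codon 4 AGC (Ser): third position 2-fold.
Codon 5 CGC (Arg): third position 4-fold.
Codon 6 TAT (Tyr): third position 2-fold.
Codon 7 TTC (Phe): third position 2-fold.
Four-fold degenerate third positions: 3.

3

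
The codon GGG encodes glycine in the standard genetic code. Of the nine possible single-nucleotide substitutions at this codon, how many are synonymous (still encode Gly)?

Position 1: none → 0 synonymous.
Position 2: none → 0 synonymous.
Position 3: GGU, GGC, GGA → 3 synonymous.
Total: 0 + 0 + 3 = 3.

3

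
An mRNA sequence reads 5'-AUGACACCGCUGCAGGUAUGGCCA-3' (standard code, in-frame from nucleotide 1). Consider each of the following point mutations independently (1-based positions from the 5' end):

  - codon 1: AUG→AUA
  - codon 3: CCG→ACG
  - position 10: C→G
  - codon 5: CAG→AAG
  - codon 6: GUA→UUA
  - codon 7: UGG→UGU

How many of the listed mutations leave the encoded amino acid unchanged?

Codon 1: AUG (Met) → AUA (Ile) — missense.
Codon 3: CCG (Pro) → ACG (Thr) — missense.
Codon 4: CUG (Leu) → GUG (Val) — missense.
Codon 5: CAG (Gln) → AAG (Lys) — missense.
Codon 6: GUA (Val) → UUA (Leu) — missense.
Codon 7: UGG (Trp) → UGU (Cys) — missense.
Synonymous: 0 of 6.

0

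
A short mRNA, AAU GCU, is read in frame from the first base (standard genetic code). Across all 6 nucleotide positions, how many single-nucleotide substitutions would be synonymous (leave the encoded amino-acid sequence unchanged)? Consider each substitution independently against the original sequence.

4

Codon 1 (AAU, Asn): 1 synonymous substitution.
Codon 2 (GCU, Ala): 3 synonymous substitutions.
Total: 1 + 3 = 4.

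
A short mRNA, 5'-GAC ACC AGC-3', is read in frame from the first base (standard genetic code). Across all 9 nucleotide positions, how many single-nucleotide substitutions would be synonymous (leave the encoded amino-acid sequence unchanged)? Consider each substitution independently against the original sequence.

5

Codon 1 (GAC, Asp): 1 synonymous substitution.
Codon 2 (ACC, Thr): 3 synonymous substitutions.
Codon 3 (AGC, Ser): 1 synonymous substitution.
Total: 1 + 3 + 1 = 5.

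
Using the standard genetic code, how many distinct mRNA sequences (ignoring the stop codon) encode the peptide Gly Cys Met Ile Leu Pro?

Gly: 4 codons.
Cys: 2 codons.
Met: 1 codon.
Ile: 3 codons.
Leu: 6 codons.
Pro: 4 codons.
4 × 2 × 1 × 3 × 6 × 4 = 576.

576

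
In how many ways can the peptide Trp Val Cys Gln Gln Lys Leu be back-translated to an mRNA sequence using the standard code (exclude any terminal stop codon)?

Trp: 1 codon.
Val: 4 codons.
Cys: 2 codons.
Gln: 2 codons.
Gln: 2 codons.
Lys: 2 codons.
Leu: 6 codons.
1 × 4 × 2 × 2 × 2 × 2 × 6 = 384.

384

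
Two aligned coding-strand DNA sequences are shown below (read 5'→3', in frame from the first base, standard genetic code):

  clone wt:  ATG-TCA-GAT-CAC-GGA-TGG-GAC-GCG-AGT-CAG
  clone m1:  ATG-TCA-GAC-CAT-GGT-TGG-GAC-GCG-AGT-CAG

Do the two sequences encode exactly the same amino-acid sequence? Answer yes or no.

yes

Codon 1: ATG Met / ATG Met — identical.
Codon 2: TCA Ser / TCA Ser — identical.
Codon 3: GAT Asp / GAC Asp — synonymous.
Codon 4: CAC His / CAT His — synonymous.
Codon 5: GGA Gly / GGT Gly — synonymous.
Codon 6: TGG Trp / TGG Trp — identical.
Codon 7: GAC Asp / GAC Asp — identical.
Codon 8: GCG Ala / GCG Ala — identical.
Codon 9: AGT Ser / AGT Ser — identical.
Codon 10: CAG Gln / CAG Gln — identical.
Nonsynonymous differences: 0 → same protein.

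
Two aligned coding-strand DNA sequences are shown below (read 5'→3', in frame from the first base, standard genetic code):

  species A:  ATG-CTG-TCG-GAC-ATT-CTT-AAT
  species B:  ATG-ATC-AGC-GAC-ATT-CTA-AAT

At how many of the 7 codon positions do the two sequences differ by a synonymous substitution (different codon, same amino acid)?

Codon 1: ATG Met / ATG Met — identical.
Codon 2: CTG Leu / ATC Ile — nonsynonymous.
Codon 3: TCG Ser / AGC Ser — synonymous.
Codon 4: GAC Asp / GAC Asp — identical.
Codon 5: ATT Ile / ATT Ile — identical.
Codon 6: CTT Leu / CTA Leu — synonymous.
Codon 7: AAT Asn / AAT Asn — identical.
Synonymous differences: 2.

2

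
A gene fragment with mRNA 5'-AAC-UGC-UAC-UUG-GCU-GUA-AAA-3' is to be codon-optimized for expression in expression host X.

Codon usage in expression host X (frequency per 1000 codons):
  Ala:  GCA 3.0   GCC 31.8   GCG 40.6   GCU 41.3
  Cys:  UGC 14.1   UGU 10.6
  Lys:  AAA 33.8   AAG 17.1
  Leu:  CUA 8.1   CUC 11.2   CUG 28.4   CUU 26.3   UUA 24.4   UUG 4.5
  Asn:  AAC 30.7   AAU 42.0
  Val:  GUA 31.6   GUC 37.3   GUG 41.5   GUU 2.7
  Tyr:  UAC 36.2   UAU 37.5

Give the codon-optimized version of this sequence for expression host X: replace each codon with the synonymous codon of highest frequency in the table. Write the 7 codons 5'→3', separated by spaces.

Codon 1 (Asn): best is AAU at 42.0.
Codon 2 (Cys): best is UGC at 14.1.
Codon 3 (Tyr): best is UAU at 37.5.
Codon 4 (Leu): best is CUG at 28.4.
Codon 5 (Ala): best is GCU at 41.3.
Codon 6 (Val): best is GUG at 41.5.
Codon 7 (Lys): best is AAA at 33.8.

AAU UGC UAU CUG GCU GUG AAA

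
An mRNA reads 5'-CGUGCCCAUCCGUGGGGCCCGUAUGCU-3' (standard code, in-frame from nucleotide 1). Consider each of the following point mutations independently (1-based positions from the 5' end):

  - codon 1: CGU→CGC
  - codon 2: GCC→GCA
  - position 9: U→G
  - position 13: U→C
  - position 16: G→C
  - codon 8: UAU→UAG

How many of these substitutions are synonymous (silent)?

2

Codon 1: CGU (Arg) → CGC (Arg) — synonymous.
Codon 2: GCC (Ala) → GCA (Ala) — synonymous.
Codon 3: CAU (His) → CAG (Gln) — missense.
Codon 5: UGG (Trp) → CGG (Arg) — missense.
Codon 6: GGC (Gly) → CGC (Arg) — missense.
Codon 8: UAU (Tyr) → UAG (Stop) — nonsense.
Synonymous: 2 of 6.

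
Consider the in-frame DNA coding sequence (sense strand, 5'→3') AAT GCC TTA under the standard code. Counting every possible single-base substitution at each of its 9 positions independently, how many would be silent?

Codon 1 (AAT, Asn): 1 synonymous substitution.
Codon 2 (GCC, Ala): 3 synonymous substitutions.
Codon 3 (TTA, Leu): 2 synonymous substitutions.
Total: 1 + 3 + 2 = 6.

6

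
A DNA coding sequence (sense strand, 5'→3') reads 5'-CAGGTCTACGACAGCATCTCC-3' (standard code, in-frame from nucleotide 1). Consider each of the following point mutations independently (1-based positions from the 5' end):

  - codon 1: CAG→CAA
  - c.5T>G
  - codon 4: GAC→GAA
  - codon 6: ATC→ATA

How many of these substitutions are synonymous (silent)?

Codon 1: CAG (Gln) → CAA (Gln) — synonymous.
Codon 2: GTC (Val) → GGC (Gly) — missense.
Codon 4: GAC (Asp) → GAA (Glu) — missense.
Codon 6: ATC (Ile) → ATA (Ile) — synonymous.
Synonymous: 2 of 4.

2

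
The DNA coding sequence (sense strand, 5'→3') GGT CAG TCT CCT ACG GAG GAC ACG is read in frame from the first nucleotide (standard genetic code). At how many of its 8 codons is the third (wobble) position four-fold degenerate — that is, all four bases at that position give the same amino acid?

5

Codon 1 GGT (Gly): third position 4-fold.
Codon 2 CAG (Gln): third position 2-fold.
Codon 3 TCT (Ser): third position 4-fold.
Codon 4 CCT (Pro): third position 4-fold.
Codon 5 ACG (Thr): third position 4-fold.
Codon 6 GAG (Glu): third position 2-fold.
Codon 7 GAC (Asp): third position 2-fold.
Codon 8 ACG (Thr): third position 4-fold.
Four-fold degenerate third positions: 5.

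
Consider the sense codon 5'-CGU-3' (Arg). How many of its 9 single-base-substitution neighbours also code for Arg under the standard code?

3

Position 1: none → 0 synonymous.
Position 2: none → 0 synonymous.
Position 3: CGC, CGA, CGG → 3 synonymous.
Total: 0 + 0 + 3 = 3.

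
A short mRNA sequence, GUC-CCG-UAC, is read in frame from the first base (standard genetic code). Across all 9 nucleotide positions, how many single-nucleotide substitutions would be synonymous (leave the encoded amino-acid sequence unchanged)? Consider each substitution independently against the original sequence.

7

Codon 1 (GUC, Val): 3 synonymous substitutions.
Codon 2 (CCG, Pro): 3 synonymous substitutions.
Codon 3 (UAC, Tyr): 1 synonymous substitution.
Total: 3 + 3 + 1 = 7.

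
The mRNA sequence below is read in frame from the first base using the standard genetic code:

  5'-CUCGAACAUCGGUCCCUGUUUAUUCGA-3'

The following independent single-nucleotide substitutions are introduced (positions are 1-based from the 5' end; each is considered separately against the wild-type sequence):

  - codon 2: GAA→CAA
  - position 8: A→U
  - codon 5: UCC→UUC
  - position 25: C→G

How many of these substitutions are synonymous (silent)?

Codon 2: GAA (Glu) → CAA (Gln) — missense.
Codon 3: CAU (His) → CUU (Leu) — missense.
Codon 5: UCC (Ser) → UUC (Phe) — missense.
Codon 9: CGA (Arg) → GGA (Gly) — missense.
Synonymous: 0 of 4.

0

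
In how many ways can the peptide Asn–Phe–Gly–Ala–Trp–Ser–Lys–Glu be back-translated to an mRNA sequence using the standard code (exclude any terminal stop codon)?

1536

Asn: 2 codons.
Phe: 2 codons.
Gly: 4 codons.
Ala: 4 codons.
Trp: 1 codon.
Ser: 6 codons.
Lys: 2 codons.
Glu: 2 codons.
2 × 2 × 4 × 4 × 1 × 6 × 2 × 2 = 1536.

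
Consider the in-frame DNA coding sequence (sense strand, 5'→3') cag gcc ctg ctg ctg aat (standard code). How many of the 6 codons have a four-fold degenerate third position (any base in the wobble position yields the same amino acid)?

Codon 1 CAG (Gln): third position 2-fold.
Codon 2 GCC (Ala): third position 4-fold.
Codon 3 CTG (Leu): third position 4-fold.
Codon 4 CTG (Leu): third position 4-fold.
Codon 5 CTG (Leu): third position 4-fold.
Codon 6 AAT (Asn): third position 2-fold.
Four-fold degenerate third positions: 4.

4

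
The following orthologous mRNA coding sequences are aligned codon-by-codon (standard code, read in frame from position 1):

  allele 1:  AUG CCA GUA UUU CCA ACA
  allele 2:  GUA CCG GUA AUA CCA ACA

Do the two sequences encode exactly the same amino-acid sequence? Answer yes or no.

no

Codon 1: AUG Met / GUA Val — nonsynonymous.
Codon 2: CCA Pro / CCG Pro — synonymous.
Codon 3: GUA Val / GUA Val — identical.
Codon 4: UUU Phe / AUA Ile — nonsynonymous.
Codon 5: CCA Pro / CCA Pro — identical.
Codon 6: ACA Thr / ACA Thr — identical.
Nonsynonymous differences: 2 → different protein.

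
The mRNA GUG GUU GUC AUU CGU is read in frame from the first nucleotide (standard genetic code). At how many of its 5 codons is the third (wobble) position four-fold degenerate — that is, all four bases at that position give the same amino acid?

4

Codon 1 GUG (Val): third position 4-fold.
Codon 2 GUU (Val): third position 4-fold.
Codon 3 GUC (Val): third position 4-fold.
Codon 4 AUU (Ile): third position 3-fold.
Codon 5 CGU (Arg): third position 4-fold.
Four-fold degenerate third positions: 4.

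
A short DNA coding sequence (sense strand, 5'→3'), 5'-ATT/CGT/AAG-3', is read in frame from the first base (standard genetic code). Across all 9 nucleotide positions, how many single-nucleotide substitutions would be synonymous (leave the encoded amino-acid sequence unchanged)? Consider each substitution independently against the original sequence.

6

Codon 1 (ATT, Ile): 2 synonymous substitutions.
Codon 2 (CGT, Arg): 3 synonymous substitutions.
Codon 3 (AAG, Lys): 1 synonymous substitution.
Total: 2 + 3 + 1 = 6.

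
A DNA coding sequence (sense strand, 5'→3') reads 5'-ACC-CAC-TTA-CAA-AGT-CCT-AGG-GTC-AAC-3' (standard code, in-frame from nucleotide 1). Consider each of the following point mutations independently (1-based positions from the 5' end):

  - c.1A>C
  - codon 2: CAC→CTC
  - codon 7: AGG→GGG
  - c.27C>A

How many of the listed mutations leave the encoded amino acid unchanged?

0

Codon 1: ACC (Thr) → CCC (Pro) — missense.
Codon 2: CAC (His) → CTC (Leu) — missense.
Codon 7: AGG (Arg) → GGG (Gly) — missense.
Codon 9: AAC (Asn) → AAA (Lys) — missense.
Synonymous: 0 of 4.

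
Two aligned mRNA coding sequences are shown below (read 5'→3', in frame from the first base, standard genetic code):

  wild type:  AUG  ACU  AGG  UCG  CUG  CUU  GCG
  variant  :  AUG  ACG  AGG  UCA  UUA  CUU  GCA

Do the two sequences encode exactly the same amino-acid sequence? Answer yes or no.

Codon 1: AUG Met / AUG Met — identical.
Codon 2: ACU Thr / ACG Thr — synonymous.
Codon 3: AGG Arg / AGG Arg — identical.
Codon 4: UCG Ser / UCA Ser — synonymous.
Codon 5: CUG Leu / UUA Leu — synonymous.
Codon 6: CUU Leu / CUU Leu — identical.
Codon 7: GCG Ala / GCA Ala — synonymous.
Nonsynonymous differences: 0 → same protein.

yes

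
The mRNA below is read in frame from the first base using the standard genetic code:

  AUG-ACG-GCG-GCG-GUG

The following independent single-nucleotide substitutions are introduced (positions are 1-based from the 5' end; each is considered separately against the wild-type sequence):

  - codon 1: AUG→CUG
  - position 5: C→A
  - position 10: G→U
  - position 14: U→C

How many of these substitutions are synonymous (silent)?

0

Codon 1: AUG (Met) → CUG (Leu) — missense.
Codon 2: ACG (Thr) → AAG (Lys) — missense.
Codon 4: GCG (Ala) → UCG (Ser) — missense.
Codon 5: GUG (Val) → GCG (Ala) — missense.
Synonymous: 0 of 4.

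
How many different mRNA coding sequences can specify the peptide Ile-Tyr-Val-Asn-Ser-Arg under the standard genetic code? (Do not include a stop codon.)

Ile: 3 codons.
Tyr: 2 codons.
Val: 4 codons.
Asn: 2 codons.
Ser: 6 codons.
Arg: 6 codons.
3 × 2 × 4 × 2 × 6 × 6 = 1728.

1728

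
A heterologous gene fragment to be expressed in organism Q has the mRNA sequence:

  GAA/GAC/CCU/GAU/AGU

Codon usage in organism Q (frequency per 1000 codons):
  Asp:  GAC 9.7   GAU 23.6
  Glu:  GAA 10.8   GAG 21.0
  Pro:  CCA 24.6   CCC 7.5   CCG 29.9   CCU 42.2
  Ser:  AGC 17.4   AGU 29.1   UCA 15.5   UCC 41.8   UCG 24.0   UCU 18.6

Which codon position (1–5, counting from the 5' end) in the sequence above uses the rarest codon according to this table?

2

Codon 1 GAA (Glu): 10.8 per 1000.
Codon 2 GAC (Asp): 9.7 per 1000.
Codon 3 CCU (Pro): 42.2 per 1000.
Codon 4 GAU (Asp): 23.6 per 1000.
Codon 5 AGU (Ser): 29.1 per 1000.
Lowest frequency is 9.7 at codon 2.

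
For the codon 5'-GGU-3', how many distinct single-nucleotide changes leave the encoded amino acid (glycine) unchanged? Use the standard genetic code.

3

Position 1: none → 0 synonymous.
Position 2: none → 0 synonymous.
Position 3: GGC, GGA, GGG → 3 synonymous.
Total: 0 + 0 + 3 = 3.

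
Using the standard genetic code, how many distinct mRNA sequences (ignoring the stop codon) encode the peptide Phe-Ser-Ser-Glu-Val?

576

Phe: 2 codons.
Ser: 6 codons.
Ser: 6 codons.
Glu: 2 codons.
Val: 4 codons.
2 × 6 × 6 × 2 × 4 = 576.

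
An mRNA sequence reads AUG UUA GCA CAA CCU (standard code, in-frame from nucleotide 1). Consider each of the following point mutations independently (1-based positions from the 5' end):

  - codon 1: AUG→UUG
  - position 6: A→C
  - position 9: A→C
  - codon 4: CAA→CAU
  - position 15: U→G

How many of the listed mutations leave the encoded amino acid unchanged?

Codon 1: AUG (Met) → UUG (Leu) — missense.
Codon 2: UUA (Leu) → UUC (Phe) — missense.
Codon 3: GCA (Ala) → GCC (Ala) — synonymous.
Codon 4: CAA (Gln) → CAU (His) — missense.
Codon 5: CCU (Pro) → CCG (Pro) — synonymous.
Synonymous: 2 of 5.

2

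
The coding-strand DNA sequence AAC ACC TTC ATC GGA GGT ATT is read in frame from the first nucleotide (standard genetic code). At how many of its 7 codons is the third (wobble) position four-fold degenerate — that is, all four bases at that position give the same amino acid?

3

Codon 1 AAC (Asn): third position 2-fold.
Codon 2 ACC (Thr): third position 4-fold.
Codon 3 TTC (Phe): third position 2-fold.
Codon 4 ATC (Ile): third position 3-fold.
Codon 5 GGA (Gly): third position 4-fold.
Codon 6 GGT (Gly): third position 4-fold.
Codon 7 ATT (Ile): third position 3-fold.
Four-fold degenerate third positions: 3.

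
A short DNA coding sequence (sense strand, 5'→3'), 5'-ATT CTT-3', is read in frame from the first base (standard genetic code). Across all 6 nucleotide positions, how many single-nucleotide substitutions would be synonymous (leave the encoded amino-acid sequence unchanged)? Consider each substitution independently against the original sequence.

Codon 1 (ATT, Ile): 2 synonymous substitutions.
Codon 2 (CTT, Leu): 3 synonymous substitutions.
Total: 2 + 3 = 5.

5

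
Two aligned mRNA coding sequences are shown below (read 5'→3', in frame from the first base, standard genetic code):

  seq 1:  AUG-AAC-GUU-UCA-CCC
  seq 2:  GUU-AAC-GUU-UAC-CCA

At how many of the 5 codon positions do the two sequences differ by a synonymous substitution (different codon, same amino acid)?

1

Codon 1: AUG Met / GUU Val — nonsynonymous.
Codon 2: AAC Asn / AAC Asn — identical.
Codon 3: GUU Val / GUU Val — identical.
Codon 4: UCA Ser / UAC Tyr — nonsynonymous.
Codon 5: CCC Pro / CCA Pro — synonymous.
Synonymous differences: 1.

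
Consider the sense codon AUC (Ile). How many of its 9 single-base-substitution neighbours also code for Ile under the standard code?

2

Position 1: none → 0 synonymous.
Position 2: none → 0 synonymous.
Position 3: AUU, AUA → 2 synonymous.
Total: 0 + 0 + 2 = 2.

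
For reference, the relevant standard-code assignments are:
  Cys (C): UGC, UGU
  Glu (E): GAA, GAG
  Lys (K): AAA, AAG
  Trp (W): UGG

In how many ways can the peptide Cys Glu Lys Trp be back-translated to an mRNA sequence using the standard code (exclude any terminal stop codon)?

8

Cys: 2 codons.
Glu: 2 codons.
Lys: 2 codons.
Trp: 1 codon.
2 × 2 × 2 × 1 = 8.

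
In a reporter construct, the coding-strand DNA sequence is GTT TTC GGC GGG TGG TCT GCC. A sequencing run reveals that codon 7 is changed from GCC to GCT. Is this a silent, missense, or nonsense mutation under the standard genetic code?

Position 21 falls in codon 7: GCC → Ala.
After the substitution the codon is GCT → Ala.
Both encode Ala, so the change is synonymous.

silent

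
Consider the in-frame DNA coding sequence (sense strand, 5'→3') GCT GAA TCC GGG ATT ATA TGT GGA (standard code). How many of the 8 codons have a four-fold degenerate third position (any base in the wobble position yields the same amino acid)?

Codon 1 GCT (Ala): third position 4-fold.
Codon 2 GAA (Glu): third position 2-fold.
Codon 3 TCC (Ser): third position 4-fold.
Codon 4 GGG (Gly): third position 4-fold.
Codon 5 ATT (Ile): third position 3-fold.
Codon 6 ATA (Ile): third position 3-fold.
Codon 7 TGT (Cys): third position 2-fold.
Codon 8 GGA (Gly): third position 4-fold.
Four-fold degenerate third positions: 4.

4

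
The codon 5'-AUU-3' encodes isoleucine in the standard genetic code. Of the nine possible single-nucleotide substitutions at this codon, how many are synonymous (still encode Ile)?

2

Position 1: none → 0 synonymous.
Position 2: none → 0 synonymous.
Position 3: AUC, AUA → 2 synonymous.
Total: 0 + 0 + 2 = 2.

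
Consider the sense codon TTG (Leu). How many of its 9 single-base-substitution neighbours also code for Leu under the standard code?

2

Position 1: CTG → 1 synonymous.
Position 2: none → 0 synonymous.
Position 3: TTA → 1 synonymous.
Total: 1 + 0 + 1 = 2.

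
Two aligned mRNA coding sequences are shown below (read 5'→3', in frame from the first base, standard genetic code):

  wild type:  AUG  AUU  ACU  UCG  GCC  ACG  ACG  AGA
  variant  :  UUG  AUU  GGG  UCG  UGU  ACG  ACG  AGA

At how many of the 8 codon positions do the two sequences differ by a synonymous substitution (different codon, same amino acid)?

0

Codon 1: AUG Met / UUG Leu — nonsynonymous.
Codon 2: AUU Ile / AUU Ile — identical.
Codon 3: ACU Thr / GGG Gly — nonsynonymous.
Codon 4: UCG Ser / UCG Ser — identical.
Codon 5: GCC Ala / UGU Cys — nonsynonymous.
Codon 6: ACG Thr / ACG Thr — identical.
Codon 7: ACG Thr / ACG Thr — identical.
Codon 8: AGA Arg / AGA Arg — identical.
Synonymous differences: 0.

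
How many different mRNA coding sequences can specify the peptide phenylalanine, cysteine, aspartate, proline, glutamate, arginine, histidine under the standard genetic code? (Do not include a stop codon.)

Phe: 2 codons.
Cys: 2 codons.
Asp: 2 codons.
Pro: 4 codons.
Glu: 2 codons.
Arg: 6 codons.
His: 2 codons.
2 × 2 × 2 × 4 × 2 × 6 × 2 = 768.

768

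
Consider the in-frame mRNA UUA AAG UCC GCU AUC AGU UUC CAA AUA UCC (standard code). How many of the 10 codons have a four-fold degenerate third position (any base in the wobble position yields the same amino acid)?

Codon 1 UUA (Leu): third position 2-fold.
Codon 2 AAG (Lys): third position 2-fold.
Codon 3 UCC (Ser): third position 4-fold.
Codon 4 GCU (Ala): third position 4-fold.
Codon 5 AUC (Ile): third position 3-fold.
Codon 6 AGU (Ser): third position 2-fold.
Codon 7 UUC (Phe): third position 2-fold.
Codon 8 CAA (Gln): third position 2-fold.
Codon 9 AUA (Ile): third position 3-fold.
Codon 10 UCC (Ser): third position 4-fold.
Four-fold degenerate third positions: 3.

3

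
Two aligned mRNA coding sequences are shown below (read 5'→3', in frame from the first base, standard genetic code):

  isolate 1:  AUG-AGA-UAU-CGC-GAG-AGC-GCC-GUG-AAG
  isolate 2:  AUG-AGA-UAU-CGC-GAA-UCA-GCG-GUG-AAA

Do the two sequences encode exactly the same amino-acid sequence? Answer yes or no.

Codon 1: AUG Met / AUG Met — identical.
Codon 2: AGA Arg / AGA Arg — identical.
Codon 3: UAU Tyr / UAU Tyr — identical.
Codon 4: CGC Arg / CGC Arg — identical.
Codon 5: GAG Glu / GAA Glu — synonymous.
Codon 6: AGC Ser / UCA Ser — synonymous.
Codon 7: GCC Ala / GCG Ala — synonymous.
Codon 8: GUG Val / GUG Val — identical.
Codon 9: AAG Lys / AAA Lys — synonymous.
Nonsynonymous differences: 0 → same protein.

yes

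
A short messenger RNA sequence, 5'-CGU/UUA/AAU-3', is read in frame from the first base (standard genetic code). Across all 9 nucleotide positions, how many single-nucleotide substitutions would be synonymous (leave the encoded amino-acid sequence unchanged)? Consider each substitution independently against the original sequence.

6

Codon 1 (CGU, Arg): 3 synonymous substitutions.
Codon 2 (UUA, Leu): 2 synonymous substitutions.
Codon 3 (AAU, Asn): 1 synonymous substitution.
Total: 3 + 2 + 1 = 6.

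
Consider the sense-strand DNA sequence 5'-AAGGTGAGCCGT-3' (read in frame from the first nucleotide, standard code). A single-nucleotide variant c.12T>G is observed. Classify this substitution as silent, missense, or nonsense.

silent

Position 12 falls in codon 4: CGT → Arg.
After the substitution the codon is CGG → Arg.
Both encode Arg, so the change is synonymous.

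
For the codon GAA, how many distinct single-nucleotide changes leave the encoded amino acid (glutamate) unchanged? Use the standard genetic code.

1

Position 1: none → 0 synonymous.
Position 2: none → 0 synonymous.
Position 3: GAG → 1 synonymous.
Total: 0 + 0 + 1 = 1.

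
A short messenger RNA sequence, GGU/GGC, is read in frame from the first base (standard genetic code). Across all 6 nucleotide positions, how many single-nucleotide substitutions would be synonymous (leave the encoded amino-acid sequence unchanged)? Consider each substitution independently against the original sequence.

6

Codon 1 (GGU, Gly): 3 synonymous substitutions.
Codon 2 (GGC, Gly): 3 synonymous substitutions.
Total: 3 + 3 = 6.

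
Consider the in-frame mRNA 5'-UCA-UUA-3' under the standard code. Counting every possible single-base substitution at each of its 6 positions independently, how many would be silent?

5

Codon 1 (UCA, Ser): 3 synonymous substitutions.
Codon 2 (UUA, Leu): 2 synonymous substitutions.
Total: 3 + 2 = 5.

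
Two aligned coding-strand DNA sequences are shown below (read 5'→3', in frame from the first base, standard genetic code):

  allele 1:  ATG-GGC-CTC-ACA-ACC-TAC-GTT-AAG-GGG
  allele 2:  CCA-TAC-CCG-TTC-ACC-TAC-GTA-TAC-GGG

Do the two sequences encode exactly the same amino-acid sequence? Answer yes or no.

Codon 1: ATG Met / CCA Pro — nonsynonymous.
Codon 2: GGC Gly / TAC Tyr — nonsynonymous.
Codon 3: CTC Leu / CCG Pro — nonsynonymous.
Codon 4: ACA Thr / TTC Phe — nonsynonymous.
Codon 5: ACC Thr / ACC Thr — identical.
Codon 6: TAC Tyr / TAC Tyr — identical.
Codon 7: GTT Val / GTA Val — synonymous.
Codon 8: AAG Lys / TAC Tyr — nonsynonymous.
Codon 9: GGG Gly / GGG Gly — identical.
Nonsynonymous differences: 5 → different protein.

no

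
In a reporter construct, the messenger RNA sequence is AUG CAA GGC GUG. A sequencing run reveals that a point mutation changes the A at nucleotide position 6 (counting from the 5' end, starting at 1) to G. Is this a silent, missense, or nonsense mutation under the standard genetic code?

Position 6 falls in codon 2: CAA → Gln.
After the substitution the codon is CAG → Gln.
Both encode Gln, so the change is synonymous.

silent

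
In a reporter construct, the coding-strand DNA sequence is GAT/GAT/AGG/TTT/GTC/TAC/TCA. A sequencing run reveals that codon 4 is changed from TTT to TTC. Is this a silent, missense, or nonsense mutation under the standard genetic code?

Position 12 falls in codon 4: TTT → Phe.
After the substitution the codon is TTC → Phe.
Both encode Phe, so the change is synonymous.

silent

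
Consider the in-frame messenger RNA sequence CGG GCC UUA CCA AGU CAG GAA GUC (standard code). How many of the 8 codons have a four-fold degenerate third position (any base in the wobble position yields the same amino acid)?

Codon 1 CGG (Arg): third position 4-fold.
Codon 2 GCC (Ala): third position 4-fold.
Codon 3 UUA (Leu): third position 2-fold.
Codon 4 CCA (Pro): third position 4-fold.
Codon 5 AGU (Ser): third position 2-fold.
Codon 6 CAG (Gln): third position 2-fold.
Codon 7 GAA (Glu): third position 2-fold.
Codon 8 GUC (Val): third position 4-fold.
Four-fold degenerate third positions: 4.

4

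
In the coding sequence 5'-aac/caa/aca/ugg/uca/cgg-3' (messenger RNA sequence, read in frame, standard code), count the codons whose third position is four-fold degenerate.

Codon 1 AAC (Asn): third position 2-fold.
Codon 2 CAA (Gln): third position 2-fold.
Codon 3 ACA (Thr): third position 4-fold.
Codon 4 UGG (Trp): third position 1-fold.
Codon 5 UCA (Ser): third position 4-fold.
Codon 6 CGG (Arg): third position 4-fold.
Four-fold degenerate third positions: 3.

3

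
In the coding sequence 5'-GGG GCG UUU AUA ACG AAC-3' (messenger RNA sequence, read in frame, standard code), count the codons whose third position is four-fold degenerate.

3

Codon 1 GGG (Gly): third position 4-fold.
Codon 2 GCG (Ala): third position 4-fold.
Codon 3 UUU (Phe): third position 2-fold.
Codon 4 AUA (Ile): third position 3-fold.
Codon 5 ACG (Thr): third position 4-fold.
Codon 6 AAC (Asn): third position 2-fold.
Four-fold degenerate third positions: 3.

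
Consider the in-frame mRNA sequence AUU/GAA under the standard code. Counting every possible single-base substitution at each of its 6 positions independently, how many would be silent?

3

Codon 1 (AUU, Ile): 2 synonymous substitutions.
Codon 2 (GAA, Glu): 1 synonymous substitution.
Total: 2 + 1 = 3.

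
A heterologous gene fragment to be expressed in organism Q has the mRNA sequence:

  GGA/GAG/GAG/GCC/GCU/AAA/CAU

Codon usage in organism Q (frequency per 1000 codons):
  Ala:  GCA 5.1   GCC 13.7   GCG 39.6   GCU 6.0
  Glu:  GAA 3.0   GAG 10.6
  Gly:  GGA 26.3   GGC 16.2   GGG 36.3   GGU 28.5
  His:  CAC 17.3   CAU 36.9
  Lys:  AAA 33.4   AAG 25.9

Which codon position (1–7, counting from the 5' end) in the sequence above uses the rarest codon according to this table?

5

Codon 1 GGA (Gly): 26.3 per 1000.
Codon 2 GAG (Glu): 10.6 per 1000.
Codon 3 GAG (Glu): 10.6 per 1000.
Codon 4 GCC (Ala): 13.7 per 1000.
Codon 5 GCU (Ala): 6.0 per 1000.
Codon 6 AAA (Lys): 33.4 per 1000.
Codon 7 CAU (His): 36.9 per 1000.
Lowest frequency is 6.0 at codon 5.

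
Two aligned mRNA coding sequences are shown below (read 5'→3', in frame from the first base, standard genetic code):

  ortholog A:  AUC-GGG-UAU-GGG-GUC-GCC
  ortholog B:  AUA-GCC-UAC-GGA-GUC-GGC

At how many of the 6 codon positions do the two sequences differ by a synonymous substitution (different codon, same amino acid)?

Codon 1: AUC Ile / AUA Ile — synonymous.
Codon 2: GGG Gly / GCC Ala — nonsynonymous.
Codon 3: UAU Tyr / UAC Tyr — synonymous.
Codon 4: GGG Gly / GGA Gly — synonymous.
Codon 5: GUC Val / GUC Val — identical.
Codon 6: GCC Ala / GGC Gly — nonsynonymous.
Synonymous differences: 3.

3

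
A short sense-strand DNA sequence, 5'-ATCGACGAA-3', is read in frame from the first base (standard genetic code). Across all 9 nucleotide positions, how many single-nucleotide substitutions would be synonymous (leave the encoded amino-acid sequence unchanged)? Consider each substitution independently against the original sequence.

Codon 1 (ATC, Ile): 2 synonymous substitutions.
Codon 2 (GAC, Asp): 1 synonymous substitution.
Codon 3 (GAA, Glu): 1 synonymous substitution.
Total: 2 + 1 + 1 = 4.

4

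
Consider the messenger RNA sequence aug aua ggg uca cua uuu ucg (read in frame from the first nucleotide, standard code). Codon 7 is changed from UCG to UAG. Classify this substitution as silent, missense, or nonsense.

Position 20 falls in codon 7: UCG → Ser.
After the substitution the codon is UAG → Stop.
The new codon is a stop codon, so this is a nonsense mutation.

nonsense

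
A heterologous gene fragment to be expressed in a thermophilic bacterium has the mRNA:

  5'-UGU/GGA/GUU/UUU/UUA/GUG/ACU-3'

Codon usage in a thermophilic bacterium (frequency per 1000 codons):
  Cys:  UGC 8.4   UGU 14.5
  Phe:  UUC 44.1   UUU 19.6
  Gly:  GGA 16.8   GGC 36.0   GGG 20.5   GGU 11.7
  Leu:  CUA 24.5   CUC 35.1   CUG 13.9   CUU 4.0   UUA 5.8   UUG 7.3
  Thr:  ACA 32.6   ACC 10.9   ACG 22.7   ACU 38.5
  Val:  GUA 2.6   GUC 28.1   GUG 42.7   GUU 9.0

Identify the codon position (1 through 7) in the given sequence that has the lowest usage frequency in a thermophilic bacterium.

Codon 1 UGU (Cys): 14.5 per 1000.
Codon 2 GGA (Gly): 16.8 per 1000.
Codon 3 GUU (Val): 9.0 per 1000.
Codon 4 UUU (Phe): 19.6 per 1000.
Codon 5 UUA (Leu): 5.8 per 1000.
Codon 6 GUG (Val): 42.7 per 1000.
Codon 7 ACU (Thr): 38.5 per 1000.
Lowest frequency is 5.8 at codon 5.

5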